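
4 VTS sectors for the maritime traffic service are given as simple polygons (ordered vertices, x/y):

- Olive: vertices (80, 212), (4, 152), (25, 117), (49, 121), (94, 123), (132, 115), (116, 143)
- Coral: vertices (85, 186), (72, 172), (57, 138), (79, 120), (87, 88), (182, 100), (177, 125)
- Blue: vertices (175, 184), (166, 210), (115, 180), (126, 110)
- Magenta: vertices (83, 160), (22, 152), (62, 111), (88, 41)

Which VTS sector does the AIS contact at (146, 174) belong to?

Blue

Cast a ray rightward from (146, 174). For each polygon, the edges (by vertex number in listed order) whose endpoints lie on opposite sides of y = 174, where each meets that height, and whether that is right or left of the point:
Olive: 1–2 at x≈31.9 (left), 7–1 at x≈99.8 (left) → 0 crossings.
Coral: 1–2 at x≈73.9 (left), 7–1 at x≈103.1 (left) → 0 crossings.
Blue: 3–4 at x≈115.9 (left), 4–1 at x≈168.4 (right) → 1 crossing.
Magenta: no edge straddles that height → 0 crossings.
Only Blue has an odd count, so the point is inside Blue.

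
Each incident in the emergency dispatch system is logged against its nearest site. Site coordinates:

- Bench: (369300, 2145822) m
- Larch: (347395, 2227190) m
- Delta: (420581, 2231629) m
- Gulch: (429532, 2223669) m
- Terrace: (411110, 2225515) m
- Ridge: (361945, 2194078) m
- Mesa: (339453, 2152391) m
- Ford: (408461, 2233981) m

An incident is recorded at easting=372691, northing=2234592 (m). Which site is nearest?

Squared distances to each site:
Bench: 7891611781.000; Larch: 694677220.000; Delta: 2302231469.000; Gulch: 3350211210.000; Terrace: 1558411490.000; Ridge: 1756860712.000; Mesa: 7861769045.000; Ford: 1279866221.000.
Minimum at Larch.

Larch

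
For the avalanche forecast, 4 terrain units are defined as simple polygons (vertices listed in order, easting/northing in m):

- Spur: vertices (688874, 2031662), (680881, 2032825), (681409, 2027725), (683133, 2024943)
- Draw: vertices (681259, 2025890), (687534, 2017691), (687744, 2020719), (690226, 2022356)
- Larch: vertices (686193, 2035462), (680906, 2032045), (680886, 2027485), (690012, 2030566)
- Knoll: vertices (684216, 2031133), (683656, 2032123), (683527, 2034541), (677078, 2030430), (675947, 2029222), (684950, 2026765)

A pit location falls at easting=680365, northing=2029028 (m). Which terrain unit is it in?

Cast a ray rightward from (680365, 2029028). For each polygon, the edges (by vertex number in listed order) whose endpoints lie on opposite sides of northing = 2029028, where each meets that height, and whether that is right or left of the point:
Spur: 2–3 at easting≈681274.1 (right), 4–1 at easting≈686623.4 (right) → 2 crossings.
Draw: no edge straddles that height → 0 crossings.
Larch: 2–3 at easting≈680892.8 (right), 3–4 at easting≈685456.4 (right) → 2 crossings.
Knoll: 5–6 at easting≈676657.9 (left), 6–1 at easting≈684569.7 (right) → 1 crossing.
Only Knoll has an odd count, so the point is inside Knoll.

Knoll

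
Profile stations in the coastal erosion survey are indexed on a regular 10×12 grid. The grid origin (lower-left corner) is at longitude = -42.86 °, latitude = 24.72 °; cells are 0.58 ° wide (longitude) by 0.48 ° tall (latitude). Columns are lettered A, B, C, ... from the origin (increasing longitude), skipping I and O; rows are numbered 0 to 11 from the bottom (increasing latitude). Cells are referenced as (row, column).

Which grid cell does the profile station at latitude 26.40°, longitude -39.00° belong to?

Column index: ⌊(-39.00 − -42.86) / 0.58⌋ = ⌊6.655⌋ = 6 → column G
Row offset from origin: ⌊(26.40 − 24.72) / 0.48⌋ = ⌊3.500⌋ = 3 → row 3

(3, G)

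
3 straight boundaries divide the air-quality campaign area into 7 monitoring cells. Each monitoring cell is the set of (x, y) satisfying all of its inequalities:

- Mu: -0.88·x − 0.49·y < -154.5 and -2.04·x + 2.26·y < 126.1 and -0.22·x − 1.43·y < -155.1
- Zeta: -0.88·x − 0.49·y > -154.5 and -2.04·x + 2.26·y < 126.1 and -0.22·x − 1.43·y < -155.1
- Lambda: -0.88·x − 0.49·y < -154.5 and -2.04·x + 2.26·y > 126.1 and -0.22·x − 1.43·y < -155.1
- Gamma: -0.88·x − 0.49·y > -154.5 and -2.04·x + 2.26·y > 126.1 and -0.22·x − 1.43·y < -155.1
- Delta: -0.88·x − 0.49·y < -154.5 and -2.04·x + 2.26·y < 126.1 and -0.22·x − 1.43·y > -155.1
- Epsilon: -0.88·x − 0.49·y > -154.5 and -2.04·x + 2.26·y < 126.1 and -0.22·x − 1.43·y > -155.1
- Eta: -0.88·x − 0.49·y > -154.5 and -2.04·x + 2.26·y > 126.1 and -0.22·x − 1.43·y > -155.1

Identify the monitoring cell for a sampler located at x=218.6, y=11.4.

Delta

-0.88·218.6 − 0.49·11.4 = -197.954, which is < -154.5
-2.04·218.6 + 2.26·11.4 = -420.180, which is < 126.1
-0.22·218.6 − 1.43·11.4 = -64.394, which is > -155.1
This sign pattern matches Delta.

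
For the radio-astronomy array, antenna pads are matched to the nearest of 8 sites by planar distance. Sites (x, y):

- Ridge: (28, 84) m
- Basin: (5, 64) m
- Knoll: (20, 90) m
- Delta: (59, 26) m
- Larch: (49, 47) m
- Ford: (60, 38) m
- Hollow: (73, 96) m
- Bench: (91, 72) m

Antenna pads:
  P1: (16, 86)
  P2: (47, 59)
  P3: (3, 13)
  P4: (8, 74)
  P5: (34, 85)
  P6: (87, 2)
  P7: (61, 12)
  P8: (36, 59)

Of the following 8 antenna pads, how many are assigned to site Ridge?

P1 → Knoll
P2 → Larch
P3 → Basin
P4 → Basin
P5 → Ridge
P6 → Delta
P7 → Delta
P8 → Larch
1 of the 8 goes to Ridge.

1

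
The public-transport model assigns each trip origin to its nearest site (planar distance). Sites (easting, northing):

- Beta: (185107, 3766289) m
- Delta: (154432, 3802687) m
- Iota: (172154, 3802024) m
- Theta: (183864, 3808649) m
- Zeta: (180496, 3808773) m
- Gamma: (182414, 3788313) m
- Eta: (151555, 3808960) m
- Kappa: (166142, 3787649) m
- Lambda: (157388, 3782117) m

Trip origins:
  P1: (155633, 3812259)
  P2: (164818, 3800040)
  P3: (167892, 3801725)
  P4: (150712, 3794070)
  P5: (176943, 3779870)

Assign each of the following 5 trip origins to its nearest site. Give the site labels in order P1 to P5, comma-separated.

Eta, Iota, Iota, Delta, Gamma

P1 → Eta (d²=27513485.00)
P2 → Iota (d²=57753152.00)
P3 → Iota (d²=18254045.00)
P4 → Delta (d²=88091089.00)
P5 → Gamma (d²=101216090.00)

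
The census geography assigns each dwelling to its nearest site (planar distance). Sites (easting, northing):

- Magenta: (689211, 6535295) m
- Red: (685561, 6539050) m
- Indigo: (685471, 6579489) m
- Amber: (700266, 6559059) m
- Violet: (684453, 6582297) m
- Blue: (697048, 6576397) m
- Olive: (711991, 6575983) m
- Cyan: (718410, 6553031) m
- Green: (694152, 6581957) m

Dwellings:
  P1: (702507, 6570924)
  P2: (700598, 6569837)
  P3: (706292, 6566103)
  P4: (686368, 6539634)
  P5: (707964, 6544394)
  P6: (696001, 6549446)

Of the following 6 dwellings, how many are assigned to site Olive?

0

P1 → Blue
P2 → Blue
P3 → Amber
P4 → Red
P5 → Cyan
P6 → Amber
0 of the 6 go to Olive.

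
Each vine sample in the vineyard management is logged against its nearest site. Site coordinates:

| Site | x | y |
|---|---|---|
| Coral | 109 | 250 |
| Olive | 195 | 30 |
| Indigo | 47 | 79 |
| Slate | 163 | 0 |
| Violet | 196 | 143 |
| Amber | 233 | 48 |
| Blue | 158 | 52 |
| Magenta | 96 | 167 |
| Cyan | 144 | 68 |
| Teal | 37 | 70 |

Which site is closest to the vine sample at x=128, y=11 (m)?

Squared distances to each site:
Coral: 57482.000; Olive: 4850.000; Indigo: 11185.000; Slate: 1346.000; Violet: 22048.000; Amber: 12394.000; Blue: 2581.000; Magenta: 25360.000; Cyan: 3505.000; Teal: 11762.000.
Minimum at Slate.

Slate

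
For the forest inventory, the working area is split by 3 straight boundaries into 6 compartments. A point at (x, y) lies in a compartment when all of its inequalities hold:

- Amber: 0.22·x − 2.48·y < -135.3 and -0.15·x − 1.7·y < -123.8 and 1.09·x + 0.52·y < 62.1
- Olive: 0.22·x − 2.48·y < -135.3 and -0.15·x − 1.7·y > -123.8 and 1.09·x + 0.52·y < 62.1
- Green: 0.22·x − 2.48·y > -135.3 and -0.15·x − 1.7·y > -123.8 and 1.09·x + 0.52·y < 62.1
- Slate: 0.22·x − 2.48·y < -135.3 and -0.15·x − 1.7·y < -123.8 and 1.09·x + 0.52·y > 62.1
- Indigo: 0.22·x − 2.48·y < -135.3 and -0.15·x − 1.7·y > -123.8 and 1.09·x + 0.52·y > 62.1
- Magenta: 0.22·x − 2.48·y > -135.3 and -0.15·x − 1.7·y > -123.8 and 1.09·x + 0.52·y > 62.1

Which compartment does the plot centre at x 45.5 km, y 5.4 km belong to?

0.22·45.5 − 2.48·5.4 = -3.382, which is > -135.3
-0.15·45.5 − 1.7·5.4 = -16.005, which is > -123.8
1.09·45.5 + 0.52·5.4 = 52.403, which is < 62.1
This sign pattern matches Green.

Green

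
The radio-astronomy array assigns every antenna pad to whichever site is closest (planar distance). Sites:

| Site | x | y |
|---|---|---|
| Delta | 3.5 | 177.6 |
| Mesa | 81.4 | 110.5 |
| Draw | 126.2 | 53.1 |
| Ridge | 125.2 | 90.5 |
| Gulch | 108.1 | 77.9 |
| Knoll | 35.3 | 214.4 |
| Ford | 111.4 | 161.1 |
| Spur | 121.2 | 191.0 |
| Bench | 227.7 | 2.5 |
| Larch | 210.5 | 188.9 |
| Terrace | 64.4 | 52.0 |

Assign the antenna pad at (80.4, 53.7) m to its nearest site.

Squared distances to each site:
Delta: 21264.820; Mesa: 3227.240; Draw: 2098.000; Ridge: 3361.280; Gulch: 1352.930; Knoll: 27858.500; Ford: 12495.760; Spur: 20515.930; Bench: 24318.730; Larch: 35205.050; Terrace: 258.890.
Minimum at Terrace.

Terrace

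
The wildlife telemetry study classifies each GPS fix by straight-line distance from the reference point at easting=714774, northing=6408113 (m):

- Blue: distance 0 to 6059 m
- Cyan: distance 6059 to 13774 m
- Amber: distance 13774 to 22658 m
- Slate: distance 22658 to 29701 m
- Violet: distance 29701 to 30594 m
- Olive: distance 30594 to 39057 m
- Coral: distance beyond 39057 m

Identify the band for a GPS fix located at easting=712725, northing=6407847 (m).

Blue

Distance = √((712725−714774)² + (6407847−6408113)²) = √(4198401.000 + 70756.000) = 2066.194 m.
0 ≤ 2066.194 < 6059 → Blue.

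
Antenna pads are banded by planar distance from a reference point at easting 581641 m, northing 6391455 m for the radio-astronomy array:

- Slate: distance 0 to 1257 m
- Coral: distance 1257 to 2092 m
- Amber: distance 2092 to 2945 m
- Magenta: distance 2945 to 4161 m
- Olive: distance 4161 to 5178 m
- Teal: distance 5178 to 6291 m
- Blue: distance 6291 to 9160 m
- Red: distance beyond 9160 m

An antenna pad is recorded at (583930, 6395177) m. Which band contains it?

Distance = √((583930−581641)² + (6395177−6391455)²) = √(5239521.000 + 13853284.000) = 4369.531 m.
4161 ≤ 4369.531 < 5178 → Olive.

Olive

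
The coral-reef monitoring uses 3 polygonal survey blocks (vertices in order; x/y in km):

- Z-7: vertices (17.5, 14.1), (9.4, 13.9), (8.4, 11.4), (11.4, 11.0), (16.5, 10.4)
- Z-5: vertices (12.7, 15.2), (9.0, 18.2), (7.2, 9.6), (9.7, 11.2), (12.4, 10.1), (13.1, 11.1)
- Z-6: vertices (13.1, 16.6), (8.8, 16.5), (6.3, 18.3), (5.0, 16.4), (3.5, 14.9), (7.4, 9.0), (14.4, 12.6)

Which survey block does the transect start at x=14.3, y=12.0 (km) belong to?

Z-7

Cast a ray rightward from (14.3, 12.0). For each polygon, the edges (by vertex number in listed order) whose endpoints lie on opposite sides of y = 12.0, where each meets that height, and whether that is right or left of the point:
Z-7: 2–3 at x≈8.64 (left), 5–1 at x≈16.93 (right) → 1 crossing.
Z-5: 2–3 at x≈7.70 (left), 6–1 at x≈13.01 (left) → 0 crossings.
Z-6: 5–6 at x≈5.42 (left), 6–7 at x≈13.23 (left) → 0 crossings.
Only Z-7 has an odd count, so the point is inside Z-7.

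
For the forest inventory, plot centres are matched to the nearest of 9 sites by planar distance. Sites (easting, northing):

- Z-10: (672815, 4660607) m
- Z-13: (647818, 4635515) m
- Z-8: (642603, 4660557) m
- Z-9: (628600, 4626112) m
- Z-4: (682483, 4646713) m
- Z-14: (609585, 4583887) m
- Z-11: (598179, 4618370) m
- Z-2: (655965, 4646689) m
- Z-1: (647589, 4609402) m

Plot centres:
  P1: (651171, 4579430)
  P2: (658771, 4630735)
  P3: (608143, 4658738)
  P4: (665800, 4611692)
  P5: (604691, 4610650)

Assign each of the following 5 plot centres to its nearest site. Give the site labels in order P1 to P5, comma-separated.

P1 → Z-1 (d²=911151508.00)
P2 → Z-13 (d²=142816609.00)
P3 → Z-8 (d²=1190800361.00)
P4 → Z-1 (d²=336884621.00)
P5 → Z-11 (d²=102004544.00)

Z-1, Z-13, Z-8, Z-1, Z-11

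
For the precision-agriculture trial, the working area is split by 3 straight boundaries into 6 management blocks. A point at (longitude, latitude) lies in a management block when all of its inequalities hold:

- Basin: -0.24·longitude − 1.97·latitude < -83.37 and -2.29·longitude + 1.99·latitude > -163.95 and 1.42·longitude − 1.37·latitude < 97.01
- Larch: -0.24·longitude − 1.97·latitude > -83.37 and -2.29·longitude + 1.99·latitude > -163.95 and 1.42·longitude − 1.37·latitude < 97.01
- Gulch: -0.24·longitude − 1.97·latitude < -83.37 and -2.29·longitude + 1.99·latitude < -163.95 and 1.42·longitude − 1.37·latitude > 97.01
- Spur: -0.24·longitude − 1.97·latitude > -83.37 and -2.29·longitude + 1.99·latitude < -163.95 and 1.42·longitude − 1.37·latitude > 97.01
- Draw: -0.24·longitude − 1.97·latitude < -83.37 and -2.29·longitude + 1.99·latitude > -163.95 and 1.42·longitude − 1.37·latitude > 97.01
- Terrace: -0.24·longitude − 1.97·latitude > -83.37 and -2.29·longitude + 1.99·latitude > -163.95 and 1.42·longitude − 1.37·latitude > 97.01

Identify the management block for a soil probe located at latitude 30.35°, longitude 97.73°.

-0.24·97.73 − 1.97·30.35 = -83.245, which is > -83.37
-2.29·97.73 + 1.99·30.35 = -163.405, which is > -163.95
1.42·97.73 − 1.37·30.35 = 97.197, which is > 97.01
This sign pattern matches Terrace.

Terrace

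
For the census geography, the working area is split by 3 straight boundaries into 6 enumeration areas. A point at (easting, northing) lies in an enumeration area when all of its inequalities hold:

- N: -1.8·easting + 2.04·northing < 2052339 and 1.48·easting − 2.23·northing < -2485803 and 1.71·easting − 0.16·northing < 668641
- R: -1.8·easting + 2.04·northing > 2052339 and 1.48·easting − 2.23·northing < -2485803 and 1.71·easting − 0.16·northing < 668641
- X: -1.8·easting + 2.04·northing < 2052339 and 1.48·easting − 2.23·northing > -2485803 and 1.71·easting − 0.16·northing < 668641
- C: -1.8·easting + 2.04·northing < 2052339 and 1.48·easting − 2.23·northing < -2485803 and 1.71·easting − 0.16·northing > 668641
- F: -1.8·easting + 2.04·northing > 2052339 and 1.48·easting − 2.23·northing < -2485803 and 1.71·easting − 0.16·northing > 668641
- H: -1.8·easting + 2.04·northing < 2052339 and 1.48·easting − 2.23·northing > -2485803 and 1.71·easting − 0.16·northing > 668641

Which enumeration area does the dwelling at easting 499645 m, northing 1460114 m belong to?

R

-1.8·499645 + 2.04·1460114 = 2079271.560, which is > 2052339
1.48·499645 − 2.23·1460114 = -2516579.620, which is < -2485803
1.71·499645 − 0.16·1460114 = 620774.710, which is < 668641
This sign pattern matches R.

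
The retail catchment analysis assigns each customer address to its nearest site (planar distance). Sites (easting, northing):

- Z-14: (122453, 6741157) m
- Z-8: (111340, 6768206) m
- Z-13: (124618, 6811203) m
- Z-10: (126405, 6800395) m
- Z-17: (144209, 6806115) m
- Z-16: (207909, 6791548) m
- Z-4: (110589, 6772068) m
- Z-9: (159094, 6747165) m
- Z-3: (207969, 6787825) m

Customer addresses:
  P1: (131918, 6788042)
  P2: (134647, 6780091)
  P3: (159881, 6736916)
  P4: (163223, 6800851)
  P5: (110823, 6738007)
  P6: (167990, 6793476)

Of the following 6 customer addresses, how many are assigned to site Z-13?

P1 → Z-10
P2 → Z-10
P3 → Z-9
P4 → Z-17
P5 → Z-14
P6 → Z-17
0 of the 6 go to Z-13.

0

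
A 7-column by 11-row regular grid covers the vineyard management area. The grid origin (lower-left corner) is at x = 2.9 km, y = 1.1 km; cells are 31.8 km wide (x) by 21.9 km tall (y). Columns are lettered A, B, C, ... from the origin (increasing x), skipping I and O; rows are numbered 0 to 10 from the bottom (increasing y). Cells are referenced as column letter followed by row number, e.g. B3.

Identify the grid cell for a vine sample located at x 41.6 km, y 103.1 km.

B4

Column index: ⌊(41.6 − 2.9) / 31.8⌋ = ⌊1.217⌋ = 1 → column B
Row offset from origin: ⌊(103.1 − 1.1) / 21.9⌋ = ⌊4.658⌋ = 4 → row 4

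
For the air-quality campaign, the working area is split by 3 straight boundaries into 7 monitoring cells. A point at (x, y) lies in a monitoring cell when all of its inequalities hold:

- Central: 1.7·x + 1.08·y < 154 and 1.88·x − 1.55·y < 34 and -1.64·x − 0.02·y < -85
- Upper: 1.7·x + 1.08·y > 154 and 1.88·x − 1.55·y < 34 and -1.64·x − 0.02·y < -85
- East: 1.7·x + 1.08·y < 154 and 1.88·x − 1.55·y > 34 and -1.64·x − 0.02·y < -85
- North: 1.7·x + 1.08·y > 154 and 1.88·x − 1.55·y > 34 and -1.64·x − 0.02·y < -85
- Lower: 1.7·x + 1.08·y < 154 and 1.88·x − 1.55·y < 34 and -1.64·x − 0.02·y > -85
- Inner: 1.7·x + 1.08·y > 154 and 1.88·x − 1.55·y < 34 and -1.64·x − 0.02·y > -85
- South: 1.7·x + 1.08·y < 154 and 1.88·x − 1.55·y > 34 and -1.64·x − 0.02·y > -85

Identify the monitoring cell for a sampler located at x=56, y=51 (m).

1.7·56 + 1.08·51 = 150.280, which is < 154
1.88·56 − 1.55·51 = 26.230, which is < 34
-1.64·56 − 0.02·51 = -92.860, which is < -85
This sign pattern matches Central.

Central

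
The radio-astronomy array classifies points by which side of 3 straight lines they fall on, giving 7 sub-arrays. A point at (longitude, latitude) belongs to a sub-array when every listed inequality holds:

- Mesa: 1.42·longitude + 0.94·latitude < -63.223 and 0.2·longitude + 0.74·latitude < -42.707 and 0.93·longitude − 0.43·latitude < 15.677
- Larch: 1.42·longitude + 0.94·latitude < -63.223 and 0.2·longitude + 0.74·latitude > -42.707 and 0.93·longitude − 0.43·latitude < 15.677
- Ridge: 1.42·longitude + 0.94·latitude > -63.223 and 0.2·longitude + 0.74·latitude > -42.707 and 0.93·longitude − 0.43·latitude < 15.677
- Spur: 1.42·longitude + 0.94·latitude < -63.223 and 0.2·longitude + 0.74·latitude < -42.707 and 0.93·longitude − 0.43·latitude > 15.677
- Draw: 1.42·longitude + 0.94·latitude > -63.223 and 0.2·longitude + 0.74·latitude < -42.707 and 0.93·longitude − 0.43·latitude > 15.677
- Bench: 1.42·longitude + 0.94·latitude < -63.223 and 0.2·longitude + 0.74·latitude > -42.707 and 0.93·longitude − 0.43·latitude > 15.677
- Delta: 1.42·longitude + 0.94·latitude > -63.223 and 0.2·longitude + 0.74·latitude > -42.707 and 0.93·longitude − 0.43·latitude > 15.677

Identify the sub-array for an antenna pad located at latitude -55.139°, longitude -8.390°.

Bench

1.42·-8.390 + 0.94·-55.139 = -63.744, which is < -63.223
0.2·-8.390 + 0.74·-55.139 = -42.481, which is > -42.707
0.93·-8.390 − 0.43·-55.139 = 15.907, which is > 15.677
This sign pattern matches Bench.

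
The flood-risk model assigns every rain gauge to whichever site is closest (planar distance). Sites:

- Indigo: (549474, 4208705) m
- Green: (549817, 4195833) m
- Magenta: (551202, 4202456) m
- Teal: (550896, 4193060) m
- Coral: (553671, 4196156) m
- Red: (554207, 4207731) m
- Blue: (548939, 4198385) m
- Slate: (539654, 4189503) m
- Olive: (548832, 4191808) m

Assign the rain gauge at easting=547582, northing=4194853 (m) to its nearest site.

Green

Squared distances to each site:
Indigo: 195457568.000; Green: 5955625.000; Magenta: 70910009.000; Teal: 14197445.000; Coral: 38773730.000; Red: 209733509.000; Blue: 14316473.000; Slate: 91475684.000; Olive: 10834525.000.
Minimum at Green.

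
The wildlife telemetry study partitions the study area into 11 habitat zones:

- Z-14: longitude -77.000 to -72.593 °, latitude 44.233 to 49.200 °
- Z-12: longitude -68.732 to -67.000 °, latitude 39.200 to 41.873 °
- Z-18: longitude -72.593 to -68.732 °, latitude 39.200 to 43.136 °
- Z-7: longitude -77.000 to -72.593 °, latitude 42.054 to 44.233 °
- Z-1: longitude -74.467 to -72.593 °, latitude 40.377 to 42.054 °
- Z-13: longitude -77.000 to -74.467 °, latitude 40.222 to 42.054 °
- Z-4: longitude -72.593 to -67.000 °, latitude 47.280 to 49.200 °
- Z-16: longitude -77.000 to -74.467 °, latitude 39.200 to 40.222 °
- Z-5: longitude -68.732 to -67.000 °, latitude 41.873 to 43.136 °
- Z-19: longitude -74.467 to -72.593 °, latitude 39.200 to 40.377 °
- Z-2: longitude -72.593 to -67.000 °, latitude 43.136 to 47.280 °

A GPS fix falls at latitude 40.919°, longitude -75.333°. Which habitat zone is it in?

Z-13

The point has longitude = -75.333 and latitude = 40.919.
Only Z-13 satisfies -77.000 ≤ longitude ≤ -74.467 and 40.222 ≤ latitude ≤ 42.054.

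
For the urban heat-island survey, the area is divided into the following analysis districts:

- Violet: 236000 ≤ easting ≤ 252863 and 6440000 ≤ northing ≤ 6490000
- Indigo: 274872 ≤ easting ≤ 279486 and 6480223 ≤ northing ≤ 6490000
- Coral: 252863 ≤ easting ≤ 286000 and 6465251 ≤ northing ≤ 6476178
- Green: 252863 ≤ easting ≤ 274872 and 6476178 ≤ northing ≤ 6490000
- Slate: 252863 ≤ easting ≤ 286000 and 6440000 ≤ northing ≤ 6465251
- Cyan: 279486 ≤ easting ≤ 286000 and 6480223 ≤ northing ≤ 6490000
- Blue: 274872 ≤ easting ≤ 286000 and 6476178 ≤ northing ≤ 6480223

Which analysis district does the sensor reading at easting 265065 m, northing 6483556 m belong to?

The point has easting = 265065 and northing = 6483556.
Only Green satisfies 252863 ≤ easting ≤ 274872 and 6476178 ≤ northing ≤ 6490000.

Green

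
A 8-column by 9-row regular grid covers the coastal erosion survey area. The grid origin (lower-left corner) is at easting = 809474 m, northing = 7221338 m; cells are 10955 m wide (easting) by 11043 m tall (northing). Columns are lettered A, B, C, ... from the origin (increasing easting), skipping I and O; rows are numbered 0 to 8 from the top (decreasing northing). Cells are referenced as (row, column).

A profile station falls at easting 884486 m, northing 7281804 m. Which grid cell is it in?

Column index: ⌊(884486 − 809474) / 10955⌋ = ⌊6.847⌋ = 6 → column G
Row offset from origin: ⌊(7281804 − 7221338) / 11043⌋ = ⌊5.476⌋ = 5 → row 3 (counted from top)

(3, G)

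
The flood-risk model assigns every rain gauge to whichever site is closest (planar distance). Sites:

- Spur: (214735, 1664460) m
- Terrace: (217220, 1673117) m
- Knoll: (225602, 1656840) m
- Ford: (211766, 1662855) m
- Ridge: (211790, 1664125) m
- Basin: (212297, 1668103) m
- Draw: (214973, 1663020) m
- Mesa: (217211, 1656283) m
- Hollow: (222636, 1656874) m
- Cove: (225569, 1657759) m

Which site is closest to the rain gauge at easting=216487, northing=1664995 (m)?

Spur

Squared distances to each site:
Spur: 3355729.000; Terrace: 66504173.000; Knoll: 149587250.000; Ford: 26867441.000; Ridge: 22818709.000; Basin: 27215764.000; Draw: 6192821.000; Mesa: 76423120.000; Hollow: 103760842.000; Cove: 134842420.000.
Minimum at Spur.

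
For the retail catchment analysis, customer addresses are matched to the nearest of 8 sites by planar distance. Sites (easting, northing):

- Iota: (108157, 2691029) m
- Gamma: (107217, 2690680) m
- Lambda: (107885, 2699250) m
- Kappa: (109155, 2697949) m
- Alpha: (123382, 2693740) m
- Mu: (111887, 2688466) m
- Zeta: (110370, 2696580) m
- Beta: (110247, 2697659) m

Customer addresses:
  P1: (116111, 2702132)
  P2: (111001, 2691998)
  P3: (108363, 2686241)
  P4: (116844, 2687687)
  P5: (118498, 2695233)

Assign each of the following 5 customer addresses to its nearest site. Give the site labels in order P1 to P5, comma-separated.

P1 → Beta (d²=54394225.00)
P2 → Iota (d²=9027297.00)
P3 → Mu (d²=17369201.00)
P4 → Mu (d²=25178690.00)
P5 → Alpha (d²=26082505.00)

Beta, Iota, Mu, Mu, Alpha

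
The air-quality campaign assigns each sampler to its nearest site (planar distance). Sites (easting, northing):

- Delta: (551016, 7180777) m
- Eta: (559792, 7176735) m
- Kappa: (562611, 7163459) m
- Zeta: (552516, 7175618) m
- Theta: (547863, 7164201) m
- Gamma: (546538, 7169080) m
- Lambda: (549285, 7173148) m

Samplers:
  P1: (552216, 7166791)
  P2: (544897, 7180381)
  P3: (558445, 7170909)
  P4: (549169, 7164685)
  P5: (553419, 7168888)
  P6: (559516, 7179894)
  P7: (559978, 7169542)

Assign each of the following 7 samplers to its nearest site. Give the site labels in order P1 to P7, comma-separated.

P1 → Theta (d²=25656709.00)
P2 → Delta (d²=37598977.00)
P3 → Eta (d²=35756685.00)
P4 → Theta (d²=1939892.00)
P5 → Lambda (d²=35237556.00)
P6 → Eta (d²=10055457.00)
P7 → Kappa (d²=43935578.00)

Theta, Delta, Eta, Theta, Lambda, Eta, Kappa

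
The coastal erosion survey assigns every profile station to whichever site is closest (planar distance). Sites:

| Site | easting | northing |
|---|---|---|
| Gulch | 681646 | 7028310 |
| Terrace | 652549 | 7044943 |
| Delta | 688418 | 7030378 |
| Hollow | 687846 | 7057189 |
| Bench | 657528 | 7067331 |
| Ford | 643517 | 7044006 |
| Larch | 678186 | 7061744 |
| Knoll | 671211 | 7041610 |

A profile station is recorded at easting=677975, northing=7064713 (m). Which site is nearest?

Larch

Squared distances to each site:
Gulch: 1338654650.000; Terrace: 1037334376.000; Delta: 1287948474.000; Hollow: 154047217.000; Bench: 424933733.000; Ford: 1616133613.000; Larch: 8859482.000; Knoll: 579500305.000.
Minimum at Larch.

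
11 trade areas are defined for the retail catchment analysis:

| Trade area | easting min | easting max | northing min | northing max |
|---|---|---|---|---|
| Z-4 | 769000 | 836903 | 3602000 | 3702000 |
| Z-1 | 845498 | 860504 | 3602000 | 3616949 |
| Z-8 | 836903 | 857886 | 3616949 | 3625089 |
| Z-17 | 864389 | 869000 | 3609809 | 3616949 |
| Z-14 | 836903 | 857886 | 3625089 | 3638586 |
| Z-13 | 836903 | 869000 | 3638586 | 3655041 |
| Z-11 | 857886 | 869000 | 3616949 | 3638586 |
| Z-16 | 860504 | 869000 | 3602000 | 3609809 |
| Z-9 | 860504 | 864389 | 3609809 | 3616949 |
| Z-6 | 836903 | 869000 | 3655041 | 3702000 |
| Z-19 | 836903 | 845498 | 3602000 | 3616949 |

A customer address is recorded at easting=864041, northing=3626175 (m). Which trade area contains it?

The point has easting = 864041 and northing = 3626175.
Only Z-11 satisfies 857886 ≤ easting ≤ 869000 and 3616949 ≤ northing ≤ 3638586.

Z-11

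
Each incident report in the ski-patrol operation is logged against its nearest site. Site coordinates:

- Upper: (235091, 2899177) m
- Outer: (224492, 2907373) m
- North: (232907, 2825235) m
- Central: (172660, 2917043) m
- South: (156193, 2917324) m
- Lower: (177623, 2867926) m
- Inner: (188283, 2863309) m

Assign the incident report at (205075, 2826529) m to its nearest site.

Squared distances to each site:
Upper: 6178692160.000; Outer: 6912772225.000; North: 776294660.000; Central: 9243516421.000; South: 10633181949.000; Lower: 2467323913.000; Inner: 1634739664.000.
Minimum at North.

North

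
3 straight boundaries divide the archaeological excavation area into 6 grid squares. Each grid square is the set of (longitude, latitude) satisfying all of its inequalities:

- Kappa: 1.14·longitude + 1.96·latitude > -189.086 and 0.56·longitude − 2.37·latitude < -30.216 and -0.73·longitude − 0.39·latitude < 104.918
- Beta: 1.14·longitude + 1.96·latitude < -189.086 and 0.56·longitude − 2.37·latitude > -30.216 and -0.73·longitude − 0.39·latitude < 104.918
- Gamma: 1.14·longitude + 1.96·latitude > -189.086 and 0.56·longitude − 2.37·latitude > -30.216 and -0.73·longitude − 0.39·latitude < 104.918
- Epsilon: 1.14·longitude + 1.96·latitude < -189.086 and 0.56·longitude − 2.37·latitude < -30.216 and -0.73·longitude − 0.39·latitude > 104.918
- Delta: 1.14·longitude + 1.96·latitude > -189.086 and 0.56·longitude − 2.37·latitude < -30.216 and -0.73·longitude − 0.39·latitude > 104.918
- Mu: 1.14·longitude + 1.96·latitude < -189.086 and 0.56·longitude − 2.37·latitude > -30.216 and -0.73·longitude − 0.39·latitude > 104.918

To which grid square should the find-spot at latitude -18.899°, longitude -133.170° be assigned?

1.14·-133.170 + 1.96·-18.899 = -188.856, which is > -189.086
0.56·-133.170 − 2.37·-18.899 = -29.785, which is > -30.216
-0.73·-133.170 − 0.39·-18.899 = 104.585, which is < 104.918
This sign pattern matches Gamma.

Gamma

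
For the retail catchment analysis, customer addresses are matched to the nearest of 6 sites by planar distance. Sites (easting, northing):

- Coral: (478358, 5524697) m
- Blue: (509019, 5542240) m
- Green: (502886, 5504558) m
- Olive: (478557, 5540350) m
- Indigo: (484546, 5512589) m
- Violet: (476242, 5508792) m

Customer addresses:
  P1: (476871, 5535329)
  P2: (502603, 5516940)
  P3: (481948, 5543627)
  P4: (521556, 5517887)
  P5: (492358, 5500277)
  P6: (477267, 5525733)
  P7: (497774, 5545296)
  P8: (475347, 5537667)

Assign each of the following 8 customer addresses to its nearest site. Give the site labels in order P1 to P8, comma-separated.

P1 → Olive (d²=28053037.00)
P2 → Green (d²=153394013.00)
P3 → Olive (d²=22237610.00)
P4 → Green (d²=526231141.00)
P5 → Green (d²=129165745.00)
P6 → Coral (d²=2263577.00)
P7 → Blue (d²=135789161.00)
P8 → Olive (d²=17502589.00)

Olive, Green, Olive, Green, Green, Coral, Blue, Olive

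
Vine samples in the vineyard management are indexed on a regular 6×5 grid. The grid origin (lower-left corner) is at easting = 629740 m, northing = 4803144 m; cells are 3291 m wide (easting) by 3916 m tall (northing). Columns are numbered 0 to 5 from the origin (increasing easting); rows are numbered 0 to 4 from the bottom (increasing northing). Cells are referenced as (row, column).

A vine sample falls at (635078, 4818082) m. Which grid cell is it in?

Column index: ⌊(635078 − 629740) / 3291⌋ = ⌊1.622⌋ = 1
Row offset from origin: ⌊(4818082 − 4803144) / 3916⌋ = ⌊3.815⌋ = 3 → row 3

(3, 1)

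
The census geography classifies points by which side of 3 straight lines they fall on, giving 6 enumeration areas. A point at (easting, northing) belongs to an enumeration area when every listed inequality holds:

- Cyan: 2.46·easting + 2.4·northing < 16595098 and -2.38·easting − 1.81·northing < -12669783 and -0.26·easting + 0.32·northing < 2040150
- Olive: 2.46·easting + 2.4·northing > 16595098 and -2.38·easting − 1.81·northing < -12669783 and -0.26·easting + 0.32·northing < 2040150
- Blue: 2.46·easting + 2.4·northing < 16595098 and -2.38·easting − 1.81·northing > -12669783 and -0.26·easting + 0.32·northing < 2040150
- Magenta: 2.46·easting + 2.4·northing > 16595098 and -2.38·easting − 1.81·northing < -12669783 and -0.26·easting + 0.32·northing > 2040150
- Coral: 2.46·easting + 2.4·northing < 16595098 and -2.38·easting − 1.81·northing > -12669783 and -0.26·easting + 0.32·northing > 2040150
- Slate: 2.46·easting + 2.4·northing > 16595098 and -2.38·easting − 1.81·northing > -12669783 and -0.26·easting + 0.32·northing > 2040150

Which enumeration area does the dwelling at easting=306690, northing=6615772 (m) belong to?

2.46·306690 + 2.4·6615772 = 16632310.200, which is > 16595098
-2.38·306690 − 1.81·6615772 = -12704469.520, which is < -12669783
-0.26·306690 + 0.32·6615772 = 2037307.640, which is < 2040150
This sign pattern matches Olive.

Olive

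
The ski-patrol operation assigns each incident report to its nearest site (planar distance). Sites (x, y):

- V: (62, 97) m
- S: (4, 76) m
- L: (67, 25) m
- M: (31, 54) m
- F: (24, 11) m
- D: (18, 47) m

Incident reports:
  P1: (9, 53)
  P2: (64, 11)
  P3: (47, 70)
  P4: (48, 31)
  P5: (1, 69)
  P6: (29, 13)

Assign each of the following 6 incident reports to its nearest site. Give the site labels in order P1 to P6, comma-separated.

D, L, M, L, S, F

P1 → D (d²=117.00)
P2 → L (d²=205.00)
P3 → M (d²=512.00)
P4 → L (d²=397.00)
P5 → S (d²=58.00)
P6 → F (d²=29.00)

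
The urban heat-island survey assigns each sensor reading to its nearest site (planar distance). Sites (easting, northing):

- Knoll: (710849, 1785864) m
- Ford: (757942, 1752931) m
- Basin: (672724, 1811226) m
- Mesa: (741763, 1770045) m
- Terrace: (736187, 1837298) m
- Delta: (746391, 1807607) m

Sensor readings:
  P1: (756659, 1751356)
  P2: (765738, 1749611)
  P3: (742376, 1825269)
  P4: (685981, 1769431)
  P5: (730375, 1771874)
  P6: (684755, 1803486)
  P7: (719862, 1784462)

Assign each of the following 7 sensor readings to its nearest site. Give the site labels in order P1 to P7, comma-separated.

P1 → Ford (d²=4126714.00)
P2 → Ford (d²=71800016.00)
P3 → Terrace (d²=183000562.00)
P4 → Knoll (d²=888460913.00)
P5 → Mesa (d²=133031785.00)
P6 → Basin (d²=204652561.00)
P7 → Knoll (d²=83199773.00)

Ford, Ford, Terrace, Knoll, Mesa, Basin, Knoll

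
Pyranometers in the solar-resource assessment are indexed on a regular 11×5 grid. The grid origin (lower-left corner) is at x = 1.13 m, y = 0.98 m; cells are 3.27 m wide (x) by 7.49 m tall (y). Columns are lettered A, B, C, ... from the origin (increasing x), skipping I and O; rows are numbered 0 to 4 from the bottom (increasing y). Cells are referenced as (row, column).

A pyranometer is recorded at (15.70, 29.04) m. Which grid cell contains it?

(3, E)

Column index: ⌊(15.70 − 1.13) / 3.27⌋ = ⌊4.456⌋ = 4 → column E
Row offset from origin: ⌊(29.04 − 0.98) / 7.49⌋ = ⌊3.746⌋ = 3 → row 3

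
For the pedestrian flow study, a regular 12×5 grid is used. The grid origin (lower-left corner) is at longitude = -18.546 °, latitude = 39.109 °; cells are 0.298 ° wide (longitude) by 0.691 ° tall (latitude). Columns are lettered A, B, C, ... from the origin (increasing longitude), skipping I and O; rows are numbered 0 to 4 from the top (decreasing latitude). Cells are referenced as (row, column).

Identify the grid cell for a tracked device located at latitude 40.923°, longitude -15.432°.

Column index: ⌊(-15.432 − -18.546) / 0.298⌋ = ⌊10.450⌋ = 10 → column L
Row offset from origin: ⌊(40.923 − 39.109) / 0.691⌋ = ⌊2.625⌋ = 2 → row 2 (counted from top)

(2, L)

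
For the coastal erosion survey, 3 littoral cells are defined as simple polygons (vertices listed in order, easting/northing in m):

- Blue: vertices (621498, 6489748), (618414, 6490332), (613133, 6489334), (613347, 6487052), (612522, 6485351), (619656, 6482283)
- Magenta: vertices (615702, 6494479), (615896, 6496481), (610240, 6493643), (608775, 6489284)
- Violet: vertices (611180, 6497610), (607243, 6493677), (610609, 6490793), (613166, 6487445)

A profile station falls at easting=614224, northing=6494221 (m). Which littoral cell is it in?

Cast a ray rightward from (614224, 6494221). For each polygon, the edges (by vertex number in listed order) whose endpoints lie on opposite sides of northing = 6494221, where each meets that height, and whether that is right or left of the point:
Blue: no edge straddles that height → 0 crossings.
Magenta: 2–3 at easting≈611391.9 (left), 4–1 at easting≈615358.0 (right) → 1 crossing.
Violet: 1–2 at easting≈607787.6 (left), 4–1 at easting≈611842.1 (left) → 0 crossings.
Only Magenta has an odd count, so the point is inside Magenta.

Magenta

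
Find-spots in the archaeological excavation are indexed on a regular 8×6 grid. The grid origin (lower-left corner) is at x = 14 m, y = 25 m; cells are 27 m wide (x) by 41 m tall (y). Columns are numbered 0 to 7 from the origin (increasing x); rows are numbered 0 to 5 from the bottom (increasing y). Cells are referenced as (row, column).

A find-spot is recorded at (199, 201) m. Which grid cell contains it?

(4, 6)

Column index: ⌊(199 − 14) / 27⌋ = ⌊6.852⌋ = 6
Row offset from origin: ⌊(201 − 25) / 41⌋ = ⌊4.293⌋ = 4 → row 4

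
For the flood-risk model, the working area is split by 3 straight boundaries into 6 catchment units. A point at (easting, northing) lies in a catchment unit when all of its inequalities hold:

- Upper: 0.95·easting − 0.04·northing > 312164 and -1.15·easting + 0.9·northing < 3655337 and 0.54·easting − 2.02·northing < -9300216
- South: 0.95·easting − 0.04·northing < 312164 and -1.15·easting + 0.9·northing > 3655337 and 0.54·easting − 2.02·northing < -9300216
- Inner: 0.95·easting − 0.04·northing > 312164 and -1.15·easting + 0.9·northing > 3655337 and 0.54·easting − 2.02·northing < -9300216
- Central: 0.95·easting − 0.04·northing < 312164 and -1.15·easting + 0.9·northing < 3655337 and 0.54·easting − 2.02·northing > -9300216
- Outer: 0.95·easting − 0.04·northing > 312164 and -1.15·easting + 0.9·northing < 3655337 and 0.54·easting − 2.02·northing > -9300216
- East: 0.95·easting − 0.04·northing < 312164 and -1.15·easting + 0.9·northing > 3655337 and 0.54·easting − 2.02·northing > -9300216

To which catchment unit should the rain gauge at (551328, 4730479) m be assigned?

0.95·551328 − 0.04·4730479 = 334542.440, which is > 312164
-1.15·551328 + 0.9·4730479 = 3623403.900, which is < 3655337
0.54·551328 − 2.02·4730479 = -9257850.460, which is > -9300216
This sign pattern matches Outer.

Outer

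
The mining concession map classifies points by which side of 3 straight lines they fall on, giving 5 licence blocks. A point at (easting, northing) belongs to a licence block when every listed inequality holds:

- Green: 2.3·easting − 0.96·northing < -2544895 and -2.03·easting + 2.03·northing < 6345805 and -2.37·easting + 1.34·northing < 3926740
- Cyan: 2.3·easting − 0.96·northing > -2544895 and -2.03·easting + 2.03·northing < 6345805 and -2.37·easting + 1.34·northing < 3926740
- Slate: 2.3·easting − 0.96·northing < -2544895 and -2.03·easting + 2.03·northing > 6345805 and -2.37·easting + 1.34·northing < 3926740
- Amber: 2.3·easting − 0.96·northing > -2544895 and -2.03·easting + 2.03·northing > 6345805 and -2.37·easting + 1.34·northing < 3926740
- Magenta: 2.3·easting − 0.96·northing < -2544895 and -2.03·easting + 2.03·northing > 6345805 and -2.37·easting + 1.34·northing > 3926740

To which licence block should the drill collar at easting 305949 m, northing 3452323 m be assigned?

2.3·305949 − 0.96·3452323 = -2610547.380, which is < -2544895
-2.03·305949 + 2.03·3452323 = 6387139.220, which is > 6345805
-2.37·305949 + 1.34·3452323 = 3901013.690, which is < 3926740
This sign pattern matches Slate.

Slate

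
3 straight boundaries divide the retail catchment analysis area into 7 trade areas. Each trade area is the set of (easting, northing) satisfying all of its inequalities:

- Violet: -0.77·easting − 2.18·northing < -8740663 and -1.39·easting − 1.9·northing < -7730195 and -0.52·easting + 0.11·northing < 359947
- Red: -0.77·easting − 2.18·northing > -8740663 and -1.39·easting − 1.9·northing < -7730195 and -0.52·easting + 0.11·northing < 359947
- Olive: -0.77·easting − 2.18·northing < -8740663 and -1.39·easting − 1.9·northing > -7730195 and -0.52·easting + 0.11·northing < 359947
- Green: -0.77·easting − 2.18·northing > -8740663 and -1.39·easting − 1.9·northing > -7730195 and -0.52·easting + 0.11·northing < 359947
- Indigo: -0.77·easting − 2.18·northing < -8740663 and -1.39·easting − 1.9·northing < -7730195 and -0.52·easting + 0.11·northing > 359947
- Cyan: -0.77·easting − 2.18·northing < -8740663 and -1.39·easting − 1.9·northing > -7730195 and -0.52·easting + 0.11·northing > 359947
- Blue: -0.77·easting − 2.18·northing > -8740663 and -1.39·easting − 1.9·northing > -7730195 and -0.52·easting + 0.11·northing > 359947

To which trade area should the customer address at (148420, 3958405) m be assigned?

Olive

-0.77·148420 − 2.18·3958405 = -8743606.300, which is < -8740663
-1.39·148420 − 1.9·3958405 = -7727273.300, which is > -7730195
-0.52·148420 + 0.11·3958405 = 358246.150, which is < 359947
This sign pattern matches Olive.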